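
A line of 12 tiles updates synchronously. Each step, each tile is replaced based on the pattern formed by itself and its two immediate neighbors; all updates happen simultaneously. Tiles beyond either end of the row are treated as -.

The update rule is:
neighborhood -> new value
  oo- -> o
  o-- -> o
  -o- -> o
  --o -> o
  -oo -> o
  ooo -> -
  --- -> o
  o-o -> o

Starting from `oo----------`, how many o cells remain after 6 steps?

2

oooooooooooo
o----------o
oooooooooooo  (repeats step 1; period 2)
step 6: o----------o
count of o: 2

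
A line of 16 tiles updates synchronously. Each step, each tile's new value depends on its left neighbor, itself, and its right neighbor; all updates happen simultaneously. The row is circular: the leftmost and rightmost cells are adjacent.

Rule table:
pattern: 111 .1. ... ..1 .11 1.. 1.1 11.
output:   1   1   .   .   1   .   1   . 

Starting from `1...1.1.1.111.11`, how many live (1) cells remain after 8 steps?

4

step 1: ....11111111.111
step 2: ....1111111.111.
step 3: ....111111.111..
step 4: ....11111.111...
step 5: ....1111.111....
step 6: ....111.111.....
step 7: ....11.111......
step 8: ....1.111.......
count of 1: 4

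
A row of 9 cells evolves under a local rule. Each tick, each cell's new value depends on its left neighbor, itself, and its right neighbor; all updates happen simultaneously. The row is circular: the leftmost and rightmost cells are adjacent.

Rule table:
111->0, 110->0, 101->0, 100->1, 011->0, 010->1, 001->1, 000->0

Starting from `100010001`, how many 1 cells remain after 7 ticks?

6

tick 1: 010111010
tick 2: 110000011
tick 3: 001000100
tick 4: 011101110
tick 5: 100000001
tick 6: 010000010
tick 7: 111000111
count of 1: 6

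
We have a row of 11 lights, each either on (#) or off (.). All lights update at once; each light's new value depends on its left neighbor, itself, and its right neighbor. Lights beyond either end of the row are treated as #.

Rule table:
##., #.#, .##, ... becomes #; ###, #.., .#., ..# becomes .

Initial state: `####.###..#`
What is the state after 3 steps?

step 1: ...###.#..#
step 2: .#.#.##...#
step 3: #.#.###.#.#

#.#.###.#.#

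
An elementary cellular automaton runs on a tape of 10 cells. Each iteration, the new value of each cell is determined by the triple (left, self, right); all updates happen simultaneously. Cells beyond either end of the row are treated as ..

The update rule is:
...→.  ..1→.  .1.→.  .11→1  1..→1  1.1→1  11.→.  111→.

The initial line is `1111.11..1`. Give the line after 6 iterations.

.....1..1.

1...11.1..
.1..1.1.1.
..1..1.1.1
...1..1.1.
....1..1.1
.....1..1.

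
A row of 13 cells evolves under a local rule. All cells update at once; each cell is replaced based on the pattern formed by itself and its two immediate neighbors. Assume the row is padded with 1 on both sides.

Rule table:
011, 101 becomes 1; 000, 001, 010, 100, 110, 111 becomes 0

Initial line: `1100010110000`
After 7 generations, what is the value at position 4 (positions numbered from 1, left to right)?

0000001100000
0000001000000
0000000000000
0000000000000  (fixed point — unchanged through generation 7)
position 4 holds 0

0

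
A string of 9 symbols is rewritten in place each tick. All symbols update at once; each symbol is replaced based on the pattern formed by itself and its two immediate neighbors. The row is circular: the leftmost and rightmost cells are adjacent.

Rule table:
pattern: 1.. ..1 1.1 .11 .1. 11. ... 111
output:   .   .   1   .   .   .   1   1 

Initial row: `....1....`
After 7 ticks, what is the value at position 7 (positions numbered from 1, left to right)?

1

111...111
11..1..11
1.......1
..11111..
1..111..1
....1....  (repeats tick 0; period 6)
tick 7: 111...111
position 7 holds 1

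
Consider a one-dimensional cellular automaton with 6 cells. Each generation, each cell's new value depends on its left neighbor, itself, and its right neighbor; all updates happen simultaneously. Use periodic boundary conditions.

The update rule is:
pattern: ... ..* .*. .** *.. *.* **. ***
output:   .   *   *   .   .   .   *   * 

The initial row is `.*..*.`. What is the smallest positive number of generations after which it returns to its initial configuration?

generation 1: **.**.
generation 2: .*..*.

2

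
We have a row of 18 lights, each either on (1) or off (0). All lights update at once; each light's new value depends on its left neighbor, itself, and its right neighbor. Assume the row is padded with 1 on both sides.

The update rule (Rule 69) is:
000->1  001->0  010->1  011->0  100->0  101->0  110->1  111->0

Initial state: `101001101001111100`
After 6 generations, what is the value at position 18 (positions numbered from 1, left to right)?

0

101000101000000100
101010101011110100
101010101000010100
101010101011010100
101010101001010100
101010101001010100
position 18 holds 0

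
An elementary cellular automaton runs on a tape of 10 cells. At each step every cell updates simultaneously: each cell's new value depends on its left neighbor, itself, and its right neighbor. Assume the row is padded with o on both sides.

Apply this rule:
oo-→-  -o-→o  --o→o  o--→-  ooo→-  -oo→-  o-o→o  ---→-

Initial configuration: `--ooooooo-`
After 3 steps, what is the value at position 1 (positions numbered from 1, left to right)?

-

-o-------o
oo------o-
-------ooo
position 1 holds -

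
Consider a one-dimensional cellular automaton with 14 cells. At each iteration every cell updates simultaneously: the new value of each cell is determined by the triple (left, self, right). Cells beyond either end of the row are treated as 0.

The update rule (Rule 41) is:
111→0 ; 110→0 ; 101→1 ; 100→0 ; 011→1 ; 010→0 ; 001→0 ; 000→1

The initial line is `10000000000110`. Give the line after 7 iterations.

00100100000010

iteration 1: 00111111110100
iteration 2: 10100000001001
iteration 3: 01001111100000
iteration 4: 00001000001111
iteration 5: 11100011101000
iteration 6: 10001010010011
iteration 7: 00100100000010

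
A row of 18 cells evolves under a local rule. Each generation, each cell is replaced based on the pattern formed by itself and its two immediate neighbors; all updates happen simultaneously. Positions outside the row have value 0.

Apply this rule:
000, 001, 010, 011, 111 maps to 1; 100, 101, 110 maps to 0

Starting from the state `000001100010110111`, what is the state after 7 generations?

generation 1: 111111001110100110
generation 2: 111110011100101100
generation 3: 111100111001101001
generation 4: 111001110011001011
generation 5: 110011100110011010
generation 6: 100111001100110010
generation 7: 101110011001100110

101110011001100110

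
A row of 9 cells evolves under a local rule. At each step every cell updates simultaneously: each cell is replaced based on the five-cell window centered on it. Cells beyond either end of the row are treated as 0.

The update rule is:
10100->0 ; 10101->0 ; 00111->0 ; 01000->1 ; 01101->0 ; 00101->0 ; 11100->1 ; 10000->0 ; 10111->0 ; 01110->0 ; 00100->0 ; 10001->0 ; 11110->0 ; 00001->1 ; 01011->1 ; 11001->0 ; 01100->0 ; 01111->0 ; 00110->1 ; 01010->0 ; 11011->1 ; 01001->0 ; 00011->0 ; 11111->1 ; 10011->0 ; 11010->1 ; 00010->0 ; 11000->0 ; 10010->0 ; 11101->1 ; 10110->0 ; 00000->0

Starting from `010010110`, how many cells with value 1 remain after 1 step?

000001000
count of 1: 1

1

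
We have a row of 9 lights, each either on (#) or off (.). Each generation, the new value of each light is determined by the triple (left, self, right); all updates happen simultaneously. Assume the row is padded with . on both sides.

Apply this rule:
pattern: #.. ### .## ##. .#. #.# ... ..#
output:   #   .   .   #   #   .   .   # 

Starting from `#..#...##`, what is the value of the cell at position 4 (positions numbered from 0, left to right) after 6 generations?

#####.#.#
....#.#.#
...##.#.#
..#.#.#.#
.##.#.#.#
#.#.#.#.#
position 4 holds #

#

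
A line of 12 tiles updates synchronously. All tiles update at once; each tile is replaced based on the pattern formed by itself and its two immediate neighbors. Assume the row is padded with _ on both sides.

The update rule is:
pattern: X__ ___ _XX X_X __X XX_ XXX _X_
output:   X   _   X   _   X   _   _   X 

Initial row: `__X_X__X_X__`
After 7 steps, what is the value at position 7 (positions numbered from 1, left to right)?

_

_XX_XXXX_XX_
XX__X____X_X
X_XXXX__XX_X
X_X___XXX__X
X_XX_XX__XXX
X_X__X_XXX__
X_XXXX_X__X_
position 7 holds _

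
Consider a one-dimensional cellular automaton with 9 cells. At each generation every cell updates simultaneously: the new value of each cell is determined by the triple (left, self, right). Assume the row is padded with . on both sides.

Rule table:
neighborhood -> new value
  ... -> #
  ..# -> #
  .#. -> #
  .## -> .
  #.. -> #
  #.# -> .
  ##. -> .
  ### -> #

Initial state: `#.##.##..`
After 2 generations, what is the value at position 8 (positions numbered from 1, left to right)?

.

#......##
#######..
position 8 holds .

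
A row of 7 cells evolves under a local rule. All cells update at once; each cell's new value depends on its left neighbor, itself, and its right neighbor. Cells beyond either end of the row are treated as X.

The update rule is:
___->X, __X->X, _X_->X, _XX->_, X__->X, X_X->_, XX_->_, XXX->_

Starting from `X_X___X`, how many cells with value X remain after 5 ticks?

__XXXX_
XX_____
__XXXXX
XX_____  (repeats tick 2; period 2)
tick 5: __XXXXX
count of X: 5

5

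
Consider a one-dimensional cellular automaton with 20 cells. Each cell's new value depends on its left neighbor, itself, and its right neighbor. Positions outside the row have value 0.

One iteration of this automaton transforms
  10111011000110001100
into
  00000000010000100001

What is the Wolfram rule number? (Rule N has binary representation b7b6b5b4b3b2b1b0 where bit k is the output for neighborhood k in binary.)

1

position 3: 111 → 0  (bit 7 = 0)
position 4: 110 → 0  (bit 6 = 0)
position 1: 101 → 0  (bit 5 = 0)
position 8: 100 → 0  (bit 4 = 0)
position 2: 011 → 0  (bit 3 = 0)
position 0: 010 → 0  (bit 2 = 0)
position 10: 001 → 0  (bit 1 = 0)
position 9: 000 → 1  (bit 0 = 1)
bits b7..b0 = 00000001 = 1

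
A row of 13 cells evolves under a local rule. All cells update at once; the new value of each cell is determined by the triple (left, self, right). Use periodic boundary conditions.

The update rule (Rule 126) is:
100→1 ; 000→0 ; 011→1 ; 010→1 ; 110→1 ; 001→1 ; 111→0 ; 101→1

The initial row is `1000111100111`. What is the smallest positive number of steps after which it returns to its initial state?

14

1101100111100
1111111100111
0000000111100
0000001100110
0000011111111
1000110000001
1101111000011
0111001100110
1101111111111
0111000000000
1101100000000
1111110000001
0000011000011
1000111100111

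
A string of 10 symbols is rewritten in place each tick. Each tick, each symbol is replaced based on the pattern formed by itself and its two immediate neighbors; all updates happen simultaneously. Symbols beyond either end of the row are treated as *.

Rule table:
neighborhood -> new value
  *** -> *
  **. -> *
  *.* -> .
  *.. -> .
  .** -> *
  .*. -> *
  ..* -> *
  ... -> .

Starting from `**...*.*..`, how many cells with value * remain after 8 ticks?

**..**.*.*
**.***.*.*
**.***.*.*  (fixed point — unchanged through tick 8)
count of *: 7

7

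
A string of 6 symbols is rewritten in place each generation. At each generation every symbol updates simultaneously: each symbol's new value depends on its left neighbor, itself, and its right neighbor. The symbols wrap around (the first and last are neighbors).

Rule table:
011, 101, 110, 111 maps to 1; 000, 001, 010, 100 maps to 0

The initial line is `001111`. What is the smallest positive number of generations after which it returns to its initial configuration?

001111

1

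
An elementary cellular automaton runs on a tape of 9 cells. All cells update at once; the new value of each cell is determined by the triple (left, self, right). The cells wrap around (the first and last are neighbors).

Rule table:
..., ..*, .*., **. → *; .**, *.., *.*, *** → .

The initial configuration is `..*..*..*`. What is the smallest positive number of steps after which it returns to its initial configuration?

2

.**.**.**
..*..*..*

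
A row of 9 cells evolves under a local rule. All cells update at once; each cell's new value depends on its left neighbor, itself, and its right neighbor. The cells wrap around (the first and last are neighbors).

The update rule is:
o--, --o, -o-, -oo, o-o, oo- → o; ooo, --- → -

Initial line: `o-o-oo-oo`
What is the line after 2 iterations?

oooooooo-
o------oo

o------oo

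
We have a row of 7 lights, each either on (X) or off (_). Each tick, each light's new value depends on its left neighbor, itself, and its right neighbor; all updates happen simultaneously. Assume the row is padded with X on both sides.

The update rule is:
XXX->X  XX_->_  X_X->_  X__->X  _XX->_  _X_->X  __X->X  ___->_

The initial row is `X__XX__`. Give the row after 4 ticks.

__XX__X

tick 1: _XX__XX
tick 2: ___XX_X
tick 3: X_X____
tick 4: __XX__X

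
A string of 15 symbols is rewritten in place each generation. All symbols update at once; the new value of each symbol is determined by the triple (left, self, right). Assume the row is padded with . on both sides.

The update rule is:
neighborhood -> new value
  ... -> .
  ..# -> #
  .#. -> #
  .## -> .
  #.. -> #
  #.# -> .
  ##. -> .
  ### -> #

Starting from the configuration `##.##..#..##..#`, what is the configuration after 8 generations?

##.###.#.###..#

.....#####..###
....#.###.##.#.
...##..#.....##
..#..####...#..
.####.##.#.###.
#.##.....#..#.#
#...#...#####.#
##.###.#.###..#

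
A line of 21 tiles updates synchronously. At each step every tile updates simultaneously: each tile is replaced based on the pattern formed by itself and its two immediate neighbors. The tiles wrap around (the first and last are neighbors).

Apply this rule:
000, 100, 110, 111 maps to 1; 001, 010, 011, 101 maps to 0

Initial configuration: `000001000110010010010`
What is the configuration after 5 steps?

step 1: 111100110011001001001
step 2: 111110011001100100100
step 3: 011111001100110010010
step 4: 001111100110011001001
step 5: 100111110011001100100

100111110011001100100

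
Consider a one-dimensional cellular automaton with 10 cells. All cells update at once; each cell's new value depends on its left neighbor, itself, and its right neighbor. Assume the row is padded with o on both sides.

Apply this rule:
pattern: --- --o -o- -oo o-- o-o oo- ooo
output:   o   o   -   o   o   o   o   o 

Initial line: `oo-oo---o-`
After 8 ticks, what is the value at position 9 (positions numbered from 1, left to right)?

o

tick 1: oooooooo-o
tick 2: oooooooooo
tick 3: oooooooooo  (fixed point — unchanged through tick 8)
position 9 holds o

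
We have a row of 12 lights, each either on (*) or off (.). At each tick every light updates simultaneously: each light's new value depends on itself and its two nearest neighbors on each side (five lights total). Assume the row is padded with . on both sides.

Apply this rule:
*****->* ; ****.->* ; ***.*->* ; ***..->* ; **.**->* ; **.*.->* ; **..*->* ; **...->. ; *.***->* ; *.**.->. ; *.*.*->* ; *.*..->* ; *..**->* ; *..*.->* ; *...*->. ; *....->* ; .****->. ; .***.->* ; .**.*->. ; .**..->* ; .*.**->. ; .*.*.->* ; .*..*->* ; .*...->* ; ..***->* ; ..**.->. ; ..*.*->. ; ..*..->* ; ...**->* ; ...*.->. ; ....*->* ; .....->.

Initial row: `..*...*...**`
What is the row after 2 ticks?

...***..****

*.**..**.*.*
...***..****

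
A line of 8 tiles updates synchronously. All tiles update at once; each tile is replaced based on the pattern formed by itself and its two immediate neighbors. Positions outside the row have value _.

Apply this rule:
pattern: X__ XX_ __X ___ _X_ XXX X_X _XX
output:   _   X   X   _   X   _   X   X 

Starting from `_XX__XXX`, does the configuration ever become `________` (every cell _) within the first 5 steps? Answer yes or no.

XXX_XX_X
X_XXXXXX
XXX____X
X_X___XX
XXX__XXX
step 5 is XXX__XXX, still not uniform _

no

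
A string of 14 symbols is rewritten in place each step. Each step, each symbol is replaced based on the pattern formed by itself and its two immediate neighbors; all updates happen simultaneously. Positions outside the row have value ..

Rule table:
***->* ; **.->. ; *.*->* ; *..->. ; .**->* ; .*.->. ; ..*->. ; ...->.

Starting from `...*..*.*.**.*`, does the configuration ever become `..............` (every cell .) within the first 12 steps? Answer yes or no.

yes

step 1: .......*.**.*.
step 2: ........**.*..
step 3: ........*.*...
step 4: .........*....
step 5: ..............
all cells are . at step 5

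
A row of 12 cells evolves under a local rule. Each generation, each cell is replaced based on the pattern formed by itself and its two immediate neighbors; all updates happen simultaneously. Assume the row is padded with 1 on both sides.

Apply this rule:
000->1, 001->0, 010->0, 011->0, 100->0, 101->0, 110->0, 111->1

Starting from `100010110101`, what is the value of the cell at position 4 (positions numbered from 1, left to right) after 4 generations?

001000000000
000011111110
011001111100
000000111000
position 4 holds 0

0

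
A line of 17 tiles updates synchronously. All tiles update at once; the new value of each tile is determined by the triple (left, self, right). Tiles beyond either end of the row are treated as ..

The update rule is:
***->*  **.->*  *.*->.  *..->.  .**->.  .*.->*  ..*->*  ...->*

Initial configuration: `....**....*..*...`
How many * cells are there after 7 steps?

11

****.*.****.**.**
.***.*..***..*..*
*.**.*.*.**.**.**
*..*.*.*..*..*..*
*.**.*.*.**.**.**  (repeats step 3; period 2)
step 7: *.**.*.*.**.**.**
count of *: 11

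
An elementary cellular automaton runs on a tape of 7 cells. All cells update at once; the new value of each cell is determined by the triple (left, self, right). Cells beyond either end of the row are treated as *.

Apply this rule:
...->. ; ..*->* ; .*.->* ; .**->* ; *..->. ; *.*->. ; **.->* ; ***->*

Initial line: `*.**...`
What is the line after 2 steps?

*.**.**

*.**..*
*.**.**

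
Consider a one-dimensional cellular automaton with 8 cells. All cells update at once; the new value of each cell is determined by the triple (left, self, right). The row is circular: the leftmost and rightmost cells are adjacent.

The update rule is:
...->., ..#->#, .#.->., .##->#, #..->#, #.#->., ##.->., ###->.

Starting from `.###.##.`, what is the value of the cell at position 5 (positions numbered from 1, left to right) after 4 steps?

#

step 1: ##...#.#
step 2: ..#.#..#
step 3: ##...##.
step 4: #.#.##..
position 5 holds #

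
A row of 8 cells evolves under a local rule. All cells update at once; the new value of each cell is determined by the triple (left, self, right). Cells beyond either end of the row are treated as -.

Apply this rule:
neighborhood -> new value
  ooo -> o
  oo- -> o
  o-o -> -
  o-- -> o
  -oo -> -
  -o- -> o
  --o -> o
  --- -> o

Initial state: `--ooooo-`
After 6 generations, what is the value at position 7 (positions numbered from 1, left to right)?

-

generation 1: oo-ooooo
generation 2: -o--oooo
generation 3: oooo-ooo
generation 4: -ooo--oo
generation 5: o-oooo-o
generation 6: o--ooo-o
position 7 holds -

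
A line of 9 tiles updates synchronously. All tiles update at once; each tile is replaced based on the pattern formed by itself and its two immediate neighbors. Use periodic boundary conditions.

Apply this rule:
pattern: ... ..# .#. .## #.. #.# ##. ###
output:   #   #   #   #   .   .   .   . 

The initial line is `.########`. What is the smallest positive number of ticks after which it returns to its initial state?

.#.......
##.######
...#.....
####.####
.....#...
######.##
.......#.
########.
#........
#.#######
..#......
###.#####
....#....
#####.###
......#..
#######.#
........#
.########

18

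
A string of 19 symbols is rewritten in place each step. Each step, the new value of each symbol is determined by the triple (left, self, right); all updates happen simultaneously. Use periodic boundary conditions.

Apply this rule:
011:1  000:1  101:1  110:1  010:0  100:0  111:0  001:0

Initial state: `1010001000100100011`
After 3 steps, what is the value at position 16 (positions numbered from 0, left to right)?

0

step 1: 1100100010000001010
step 2: 1100001000111100101
step 3: 0101100010100100011
position 16 holds 0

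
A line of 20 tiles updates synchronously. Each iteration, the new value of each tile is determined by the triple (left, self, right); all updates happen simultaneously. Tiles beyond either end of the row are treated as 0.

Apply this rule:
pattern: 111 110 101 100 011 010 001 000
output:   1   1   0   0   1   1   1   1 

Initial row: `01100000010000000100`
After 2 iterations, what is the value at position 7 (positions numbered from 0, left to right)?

1

11101111110111111101
11101111110111111101
position 7 holds 1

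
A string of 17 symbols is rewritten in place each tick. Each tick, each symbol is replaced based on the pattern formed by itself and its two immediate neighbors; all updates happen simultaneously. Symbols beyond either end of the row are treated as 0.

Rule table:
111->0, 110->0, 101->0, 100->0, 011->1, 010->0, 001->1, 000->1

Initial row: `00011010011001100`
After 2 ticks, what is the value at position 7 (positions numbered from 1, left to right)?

11110000110011001
10000111100110010
position 7 holds 1

1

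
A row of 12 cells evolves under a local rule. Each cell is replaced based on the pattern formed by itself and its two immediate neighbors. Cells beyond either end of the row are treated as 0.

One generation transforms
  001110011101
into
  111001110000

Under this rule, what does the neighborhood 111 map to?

At position 3 the neighborhood is 111; the next row has 0 there.

0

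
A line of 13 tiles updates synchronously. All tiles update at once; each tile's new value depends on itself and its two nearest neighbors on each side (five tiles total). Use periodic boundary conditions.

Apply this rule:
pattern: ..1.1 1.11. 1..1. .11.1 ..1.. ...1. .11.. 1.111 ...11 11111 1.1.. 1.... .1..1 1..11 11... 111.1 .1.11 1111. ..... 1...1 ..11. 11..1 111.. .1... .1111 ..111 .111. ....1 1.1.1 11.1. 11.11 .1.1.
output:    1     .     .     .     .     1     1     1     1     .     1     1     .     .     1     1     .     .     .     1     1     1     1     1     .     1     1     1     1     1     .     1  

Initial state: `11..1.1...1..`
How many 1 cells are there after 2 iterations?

iteration 1: 111.111111...
iteration 2: 111.1....1111
count of 1: 8

8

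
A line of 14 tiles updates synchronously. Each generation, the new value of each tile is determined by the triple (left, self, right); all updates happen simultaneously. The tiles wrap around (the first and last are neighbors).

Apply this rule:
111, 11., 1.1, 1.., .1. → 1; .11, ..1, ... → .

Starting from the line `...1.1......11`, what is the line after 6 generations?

generation 1: 1..1111......1
generation 2: 11..1111......
generation 3: .11..1111.....
generation 4: ..11..1111....
generation 5: ...11..1111...
generation 6: ....11..1111..

....11..1111..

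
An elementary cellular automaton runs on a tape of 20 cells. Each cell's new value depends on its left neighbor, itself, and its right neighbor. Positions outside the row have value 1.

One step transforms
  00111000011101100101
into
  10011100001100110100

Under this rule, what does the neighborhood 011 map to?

0

At position 2 the neighborhood is 011; the next row has 0 there.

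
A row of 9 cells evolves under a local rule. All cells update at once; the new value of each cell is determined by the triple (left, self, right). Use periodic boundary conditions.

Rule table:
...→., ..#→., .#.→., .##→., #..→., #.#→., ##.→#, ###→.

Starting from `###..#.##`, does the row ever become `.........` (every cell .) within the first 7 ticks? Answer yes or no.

yes

..#......
.........
all cells are . at tick 2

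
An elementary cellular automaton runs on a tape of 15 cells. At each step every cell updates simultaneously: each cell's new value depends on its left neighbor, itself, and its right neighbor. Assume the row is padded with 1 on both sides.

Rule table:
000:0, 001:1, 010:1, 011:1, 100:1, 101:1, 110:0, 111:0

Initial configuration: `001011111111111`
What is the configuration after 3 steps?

step 1: 111110000000000
step 2: 000001000000001
step 3: 100011100000011

100011100000011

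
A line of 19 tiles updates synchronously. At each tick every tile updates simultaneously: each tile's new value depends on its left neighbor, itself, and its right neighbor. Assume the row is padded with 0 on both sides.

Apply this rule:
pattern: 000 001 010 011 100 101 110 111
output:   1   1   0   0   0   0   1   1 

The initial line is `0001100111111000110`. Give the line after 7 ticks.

1110101011111011010
0110000001111001000
1010111110111010011
0000011110011000101
1111101110101011000
0111100110000001011
1011101010111110001

1011101010111110001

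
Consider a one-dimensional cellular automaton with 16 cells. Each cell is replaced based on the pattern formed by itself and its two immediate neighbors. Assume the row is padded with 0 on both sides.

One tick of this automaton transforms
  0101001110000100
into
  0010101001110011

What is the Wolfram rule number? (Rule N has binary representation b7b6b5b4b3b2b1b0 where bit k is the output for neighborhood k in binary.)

57

position 7: 111 → 0  (bit 7 = 0)
position 8: 110 → 0  (bit 6 = 0)
position 2: 101 → 1  (bit 5 = 1)
position 4: 100 → 1  (bit 4 = 1)
position 6: 011 → 1  (bit 3 = 1)
position 1: 010 → 0  (bit 2 = 0)
position 0: 001 → 0  (bit 1 = 0)
position 10: 000 → 1  (bit 0 = 1)
bits b7..b0 = 00111001 = 57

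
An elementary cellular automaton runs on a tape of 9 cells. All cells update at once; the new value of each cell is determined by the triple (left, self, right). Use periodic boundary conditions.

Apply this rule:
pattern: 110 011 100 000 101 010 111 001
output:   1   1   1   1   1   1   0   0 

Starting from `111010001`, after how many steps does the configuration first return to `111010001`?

001111101
101000111
111110100
100011110
111010011
001111010
101001111
111101000
100111110
110100011
011111010
010001111
111101001
000111101
110100111
011110100
010011111
111010001

18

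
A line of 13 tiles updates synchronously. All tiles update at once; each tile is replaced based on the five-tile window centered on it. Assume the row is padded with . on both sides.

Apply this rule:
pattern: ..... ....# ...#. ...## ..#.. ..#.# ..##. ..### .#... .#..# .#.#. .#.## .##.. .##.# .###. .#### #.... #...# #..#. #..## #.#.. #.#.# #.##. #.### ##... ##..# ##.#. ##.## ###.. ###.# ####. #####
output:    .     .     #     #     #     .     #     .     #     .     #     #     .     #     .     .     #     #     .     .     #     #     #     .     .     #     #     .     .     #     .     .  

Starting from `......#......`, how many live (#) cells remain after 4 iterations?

.....####....
....#.....#..
...####..####
..#....#.....
count of #: 2

2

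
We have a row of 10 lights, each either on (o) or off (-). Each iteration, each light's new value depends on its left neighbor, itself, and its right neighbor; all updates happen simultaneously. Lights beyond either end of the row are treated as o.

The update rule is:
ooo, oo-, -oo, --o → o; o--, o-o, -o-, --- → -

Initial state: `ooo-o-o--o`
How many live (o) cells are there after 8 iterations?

9

ooo-----oo
ooo----ooo
ooo---oooo
ooo--ooooo
ooo-oooooo
ooo-oooooo  (fixed point — unchanged through iteration 8)
count of o: 9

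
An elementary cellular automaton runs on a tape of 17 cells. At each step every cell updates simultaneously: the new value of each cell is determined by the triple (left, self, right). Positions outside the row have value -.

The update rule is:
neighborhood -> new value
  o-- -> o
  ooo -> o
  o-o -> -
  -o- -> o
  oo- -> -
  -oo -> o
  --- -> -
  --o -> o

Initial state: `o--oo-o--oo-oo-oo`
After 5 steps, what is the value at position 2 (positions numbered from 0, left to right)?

step 1: oooo--oooo--o--o-
step 2: ooo-ooooo-ooooooo
step 3: oo--oooo--oooooo-
step 4: o-ooooo-ooooooo-o
step 5: o-oooo--oooooo--o
position 2 holds o

o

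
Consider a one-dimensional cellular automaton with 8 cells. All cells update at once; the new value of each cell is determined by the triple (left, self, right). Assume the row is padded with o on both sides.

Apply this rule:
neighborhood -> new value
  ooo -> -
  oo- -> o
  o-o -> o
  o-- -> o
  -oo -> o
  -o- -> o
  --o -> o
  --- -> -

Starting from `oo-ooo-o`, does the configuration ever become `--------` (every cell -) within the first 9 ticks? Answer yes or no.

tick 1: -ooo-ooo
tick 2: oo-ooo--
tick 3: -ooo-ooo  (repeats tick 1; period 2)
tick 9: -ooo-ooo
tick 9 is -ooo-ooo, still not uniform -

no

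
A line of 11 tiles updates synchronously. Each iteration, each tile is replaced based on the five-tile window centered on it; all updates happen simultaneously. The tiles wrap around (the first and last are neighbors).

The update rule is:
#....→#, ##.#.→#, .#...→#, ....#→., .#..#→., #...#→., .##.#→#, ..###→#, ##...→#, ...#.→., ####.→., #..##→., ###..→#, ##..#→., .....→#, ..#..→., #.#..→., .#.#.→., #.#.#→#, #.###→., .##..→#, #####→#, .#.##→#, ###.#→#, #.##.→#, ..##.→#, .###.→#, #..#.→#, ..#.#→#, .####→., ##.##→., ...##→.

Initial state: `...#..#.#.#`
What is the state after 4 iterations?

#.#..###...

iteration 1: #....##.#..
iteration 2: .##..###..#
iteration 3: ###..###.##
iteration 4: #.#..###...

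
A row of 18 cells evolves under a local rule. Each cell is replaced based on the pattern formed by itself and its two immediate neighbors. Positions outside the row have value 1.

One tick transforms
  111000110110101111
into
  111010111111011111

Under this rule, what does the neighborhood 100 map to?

At position 3 the neighborhood is 100; the next row has 0 there.

0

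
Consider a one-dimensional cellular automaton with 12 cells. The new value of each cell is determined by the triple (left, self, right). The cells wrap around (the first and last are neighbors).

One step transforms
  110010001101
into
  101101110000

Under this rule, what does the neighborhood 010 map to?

0

At position 4 the neighborhood is 010; the next row has 0 there.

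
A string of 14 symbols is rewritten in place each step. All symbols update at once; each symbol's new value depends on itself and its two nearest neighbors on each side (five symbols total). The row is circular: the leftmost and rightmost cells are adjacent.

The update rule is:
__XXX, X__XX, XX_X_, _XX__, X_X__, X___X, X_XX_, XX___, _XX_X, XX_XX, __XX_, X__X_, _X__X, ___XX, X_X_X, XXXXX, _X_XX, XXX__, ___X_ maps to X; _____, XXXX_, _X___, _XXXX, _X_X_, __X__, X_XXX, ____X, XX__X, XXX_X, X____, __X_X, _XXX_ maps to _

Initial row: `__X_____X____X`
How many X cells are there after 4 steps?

step 1: XX_____X____X_
step 2: XXX___X____X_X
step 3: __XXXX____X_X_
step 4: XXX__XX__X__X_
count of X: 7

7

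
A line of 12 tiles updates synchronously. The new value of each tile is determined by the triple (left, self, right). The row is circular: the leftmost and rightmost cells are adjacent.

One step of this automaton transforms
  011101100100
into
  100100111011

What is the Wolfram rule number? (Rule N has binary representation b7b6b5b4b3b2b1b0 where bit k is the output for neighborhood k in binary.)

position 2: 111 → 0  (bit 7 = 0)
position 3: 110 → 1  (bit 6 = 1)
position 4: 101 → 0  (bit 5 = 0)
position 7: 100 → 1  (bit 4 = 1)
position 1: 011 → 0  (bit 3 = 0)
position 9: 010 → 0  (bit 2 = 0)
position 0: 001 → 1  (bit 1 = 1)
position 11: 000 → 1  (bit 0 = 1)
bits b7..b0 = 01010011 = 83

83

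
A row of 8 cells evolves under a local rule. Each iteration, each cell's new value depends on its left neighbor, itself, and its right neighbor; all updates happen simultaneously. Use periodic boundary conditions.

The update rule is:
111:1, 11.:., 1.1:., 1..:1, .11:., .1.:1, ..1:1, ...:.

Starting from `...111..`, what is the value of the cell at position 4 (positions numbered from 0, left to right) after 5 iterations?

1

..1.1.1.
.11.1.11
....1...
...111..  (repeats iteration 0; period 4)
iteration 5: ..1.1.1.
position 4 holds 1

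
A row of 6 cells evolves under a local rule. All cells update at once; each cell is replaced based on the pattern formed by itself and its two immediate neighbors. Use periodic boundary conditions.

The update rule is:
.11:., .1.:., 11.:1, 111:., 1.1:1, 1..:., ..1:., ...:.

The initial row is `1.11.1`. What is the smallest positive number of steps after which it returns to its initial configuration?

step 1: 11.11.
step 2: .11.11
step 3: 1.11.1

3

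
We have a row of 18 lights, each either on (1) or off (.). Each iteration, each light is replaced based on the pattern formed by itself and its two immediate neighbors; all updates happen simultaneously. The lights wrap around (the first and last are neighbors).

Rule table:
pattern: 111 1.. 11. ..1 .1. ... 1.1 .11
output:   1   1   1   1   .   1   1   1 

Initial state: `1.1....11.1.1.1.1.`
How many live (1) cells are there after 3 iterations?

14

.1.1111111.1.1.1.1
1.111111111.1.1.1.
.11111111111.1.1.1
count of 1: 14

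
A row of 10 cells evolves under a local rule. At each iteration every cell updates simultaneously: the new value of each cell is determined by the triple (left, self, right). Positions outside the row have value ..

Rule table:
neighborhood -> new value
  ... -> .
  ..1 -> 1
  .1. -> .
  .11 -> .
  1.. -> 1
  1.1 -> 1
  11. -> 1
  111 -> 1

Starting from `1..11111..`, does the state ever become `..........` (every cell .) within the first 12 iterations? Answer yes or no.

.11.11111.
1.11.11111
.1.11.1111
1.1.11.111
.1.1.11.11
1.1.1.11.1
.1.1.1.11.
1.1.1.1.11
.1.1.1.1.1
1.1.1.1.1.
.1.1.1.1.1  (repeats iteration 9; period 2)
iteration 12: 1.1.1.1.1.
iteration 12 is 1.1.1.1.1., still not uniform .

no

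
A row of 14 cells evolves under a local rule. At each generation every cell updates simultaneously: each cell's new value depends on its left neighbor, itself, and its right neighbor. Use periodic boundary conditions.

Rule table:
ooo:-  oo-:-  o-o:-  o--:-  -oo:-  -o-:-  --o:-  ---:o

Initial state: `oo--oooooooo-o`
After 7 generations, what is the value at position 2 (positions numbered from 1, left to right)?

-

--------------
oooooooooooooo
--------------  (repeats generation 1; period 2)
generation 7: --------------
position 2 holds -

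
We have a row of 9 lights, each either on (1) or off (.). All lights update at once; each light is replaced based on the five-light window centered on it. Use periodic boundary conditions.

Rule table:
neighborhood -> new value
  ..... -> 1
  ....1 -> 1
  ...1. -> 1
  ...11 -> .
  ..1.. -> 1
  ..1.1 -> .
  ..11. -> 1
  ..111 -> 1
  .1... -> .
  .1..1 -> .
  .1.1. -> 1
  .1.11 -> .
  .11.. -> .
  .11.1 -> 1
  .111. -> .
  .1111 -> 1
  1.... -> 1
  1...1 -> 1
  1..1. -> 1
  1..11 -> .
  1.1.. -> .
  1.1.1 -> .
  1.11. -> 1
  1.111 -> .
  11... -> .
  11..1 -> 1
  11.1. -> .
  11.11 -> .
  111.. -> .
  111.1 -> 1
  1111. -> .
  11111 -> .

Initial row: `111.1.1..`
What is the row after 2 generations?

.1..11.11

1.1..1...
.1..11.11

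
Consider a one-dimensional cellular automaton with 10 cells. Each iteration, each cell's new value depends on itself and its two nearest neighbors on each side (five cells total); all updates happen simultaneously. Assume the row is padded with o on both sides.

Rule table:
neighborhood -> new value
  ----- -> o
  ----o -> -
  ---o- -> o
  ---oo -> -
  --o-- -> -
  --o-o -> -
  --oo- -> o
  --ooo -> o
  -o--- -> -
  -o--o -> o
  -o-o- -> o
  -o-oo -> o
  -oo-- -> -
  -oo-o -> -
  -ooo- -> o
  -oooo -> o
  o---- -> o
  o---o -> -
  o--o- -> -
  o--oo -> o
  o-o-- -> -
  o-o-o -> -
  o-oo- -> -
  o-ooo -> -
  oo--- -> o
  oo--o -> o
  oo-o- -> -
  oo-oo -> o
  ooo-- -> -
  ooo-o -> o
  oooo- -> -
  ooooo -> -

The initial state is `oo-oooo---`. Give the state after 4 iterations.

o----o-o--

-oo-o--o--
o----o--oo
-oo-o-oooo
o----o-o--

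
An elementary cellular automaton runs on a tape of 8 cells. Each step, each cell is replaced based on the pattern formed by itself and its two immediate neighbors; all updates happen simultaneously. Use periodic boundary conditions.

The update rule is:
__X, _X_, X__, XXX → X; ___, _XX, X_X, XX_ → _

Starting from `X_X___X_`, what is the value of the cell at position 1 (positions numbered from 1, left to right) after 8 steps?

X_XX_XX_
X_______
XX_____X
X_X___X_  (repeats step 0; period 4)
step 8: X_X___X_
position 1 holds X

X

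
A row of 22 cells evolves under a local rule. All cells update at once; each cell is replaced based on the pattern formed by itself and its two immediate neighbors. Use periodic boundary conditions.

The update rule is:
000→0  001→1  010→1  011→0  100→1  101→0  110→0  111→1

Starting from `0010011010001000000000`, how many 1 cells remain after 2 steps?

7

0111100011011100000000
1011010100001010000000
count of 1: 7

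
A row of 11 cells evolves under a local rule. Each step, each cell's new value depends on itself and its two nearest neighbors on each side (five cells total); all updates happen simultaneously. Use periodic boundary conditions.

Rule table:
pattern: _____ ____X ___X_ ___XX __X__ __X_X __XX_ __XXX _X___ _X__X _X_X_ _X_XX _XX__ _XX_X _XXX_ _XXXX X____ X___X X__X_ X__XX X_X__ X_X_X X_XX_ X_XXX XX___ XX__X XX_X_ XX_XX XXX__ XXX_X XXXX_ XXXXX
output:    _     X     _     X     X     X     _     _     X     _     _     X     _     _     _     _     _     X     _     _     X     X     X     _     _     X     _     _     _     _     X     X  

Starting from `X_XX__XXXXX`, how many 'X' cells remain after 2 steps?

6

__X_X___XXX
X_X_XXXX___
count of X: 6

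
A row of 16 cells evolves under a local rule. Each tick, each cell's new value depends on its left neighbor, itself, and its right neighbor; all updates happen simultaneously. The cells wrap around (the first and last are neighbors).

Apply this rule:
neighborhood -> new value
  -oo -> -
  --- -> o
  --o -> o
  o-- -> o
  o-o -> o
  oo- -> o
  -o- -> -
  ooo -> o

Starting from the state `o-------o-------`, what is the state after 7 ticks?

oooooo-ooooooo-o

tick 1: -ooooooo-ooooooo
tick 2: o-ooooooo-oooooo
tick 3: oo-ooooooo-ooooo
tick 4: ooo-ooooooo-oooo
tick 5: oooo-ooooooo-ooo
tick 6: ooooo-ooooooo-oo
tick 7: oooooo-ooooooo-o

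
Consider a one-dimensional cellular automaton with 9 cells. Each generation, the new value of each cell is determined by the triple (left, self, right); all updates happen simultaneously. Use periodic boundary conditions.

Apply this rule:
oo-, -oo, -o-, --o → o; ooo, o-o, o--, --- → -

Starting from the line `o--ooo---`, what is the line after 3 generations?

o-oo-o--o
o-oo-o-oo
o-oo-o-o-

o-oo-o-o-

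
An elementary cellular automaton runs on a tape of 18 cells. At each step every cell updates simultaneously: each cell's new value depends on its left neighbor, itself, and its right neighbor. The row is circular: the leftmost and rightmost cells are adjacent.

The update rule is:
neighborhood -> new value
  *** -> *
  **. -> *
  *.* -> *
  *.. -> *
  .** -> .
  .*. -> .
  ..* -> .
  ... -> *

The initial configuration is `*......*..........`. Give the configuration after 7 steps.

.*****..*********.
..*****..*********
*..*****..********
**..*****..*******
***..*****..******
****..*****..*****
*****..*****..****

*****..*****..****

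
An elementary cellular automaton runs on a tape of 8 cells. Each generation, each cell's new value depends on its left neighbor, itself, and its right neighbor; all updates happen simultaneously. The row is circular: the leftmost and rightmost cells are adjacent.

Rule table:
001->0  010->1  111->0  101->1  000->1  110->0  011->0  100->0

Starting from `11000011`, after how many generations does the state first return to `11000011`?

generation 1: 00011000
generation 2: 11000011

2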